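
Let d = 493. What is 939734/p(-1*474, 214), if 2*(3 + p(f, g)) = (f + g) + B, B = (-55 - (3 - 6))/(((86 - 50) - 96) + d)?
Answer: -17691514/2505 ≈ -7062.5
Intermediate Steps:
B = -52/433 (B = (-55 - (3 - 6))/(((86 - 50) - 96) + 493) = (-55 - 1*(-3))/((36 - 96) + 493) = (-55 + 3)/(-60 + 493) = -52/433 ≈ -0.12009)
p(f, g) = -1325/433 + f/2 + g/2 (p(f, g) = -3 + ((f + g) - 52/433)/2 = -3 + (-52/433 + f + g)/2 = -3 + (-26/433 + f/2 + g/2) = -1325/433 + f/2 + g/2)
939734/p(-1*474, 214) = 939734/(-1325/433 + (-1*474)/2 + (½)*214) = 939734/(-1325/433 + (½)*(-474) + 107) = 939734/(-1325/433 - 237 + 107) = 939734/(-57615/433) = 939734*(-433/57615) = -17691514/2505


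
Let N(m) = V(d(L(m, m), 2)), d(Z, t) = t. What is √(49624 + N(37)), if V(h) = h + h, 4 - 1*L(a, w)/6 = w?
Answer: 2*√12407 ≈ 222.77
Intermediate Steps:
L(a, w) = 24 - 6*w
V(h) = 2*h
N(m) = 4 (N(m) = 2*2 = 4)
√(49624 + N(37)) = √(49624 + 4) = √49628 = 2*√12407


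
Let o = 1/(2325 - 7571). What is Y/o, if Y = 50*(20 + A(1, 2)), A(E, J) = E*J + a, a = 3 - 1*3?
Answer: -5770600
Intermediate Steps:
a = 0 (a = 3 - 3 = 0)
A(E, J) = E*J (A(E, J) = E*J + 0 = E*J)
Y = 1100 (Y = 50*(20 + 1*2) = 50*(20 + 2) = 50*22 = 1100)
o = -1/5246 (o = 1/(-5246) = -1/5246 ≈ -0.00019062)
Y/o = 1100/(-1/5246) = 1100*(-5246) = -5770600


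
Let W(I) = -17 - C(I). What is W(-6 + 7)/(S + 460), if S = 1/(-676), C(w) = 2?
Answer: -12844/310959 ≈ -0.041304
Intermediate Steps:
S = -1/676 ≈ -0.0014793
W(I) = -19 (W(I) = -17 - 1*2 = -17 - 2 = -19)
W(-6 + 7)/(S + 460) = -19/(-1/676 + 460) = -19/310959/676 = -19*676/310959 = -12844/310959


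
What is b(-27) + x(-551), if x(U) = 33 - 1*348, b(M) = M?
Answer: -342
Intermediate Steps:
x(U) = -315 (x(U) = 33 - 348 = -315)
b(-27) + x(-551) = -27 - 315 = -342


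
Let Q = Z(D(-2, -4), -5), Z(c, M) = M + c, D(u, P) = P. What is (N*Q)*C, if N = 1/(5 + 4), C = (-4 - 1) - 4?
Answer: 9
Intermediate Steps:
C = -9 (C = -5 - 4 = -9)
Q = -9 (Q = -5 - 4 = -9)
N = 1/9 ≈ 0.11111
(N*Q)*C = ((1/9)*(-9))*(-9) = -1*(-9) = 9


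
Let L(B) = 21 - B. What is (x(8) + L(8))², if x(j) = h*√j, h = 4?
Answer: 297 + 208*√2 ≈ 591.16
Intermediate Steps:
x(j) = 4*√j
(x(8) + L(8))² = (4*√8 + (21 - 1*8))² = (4*(2*√2) + (21 - 8))² = (8*√2 + 13)² = (13 + 8*√2)²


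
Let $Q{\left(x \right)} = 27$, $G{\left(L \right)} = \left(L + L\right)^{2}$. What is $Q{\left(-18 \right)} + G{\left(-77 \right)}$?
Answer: $23743$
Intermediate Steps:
$G{\left(L \right)} = 4 L^{2}$ ($G{\left(L \right)} = \left(2 L\right)^{2} = 4 L^{2}$)
$Q{\left(-18 \right)} + G{\left(-77 \right)} = 27 + 4 \left(-77\right)^{2} = 27 + 4 \cdot 5929 = 27 + 23716 = 23743$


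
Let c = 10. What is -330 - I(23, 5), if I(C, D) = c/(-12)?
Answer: -1975/6 ≈ -329.17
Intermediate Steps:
I(C, D) = -5/6 (I(C, D) = 10/(-12) = 10*(-1/12) = -5/6)
-330 - I(23, 5) = -330 - 1*(-5/6) = -330 + 5/6 = -1975/6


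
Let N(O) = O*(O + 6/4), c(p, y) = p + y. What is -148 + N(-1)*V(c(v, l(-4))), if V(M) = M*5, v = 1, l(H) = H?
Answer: -281/2 ≈ -140.50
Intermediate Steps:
V(M) = 5*M
N(O) = O*(3/2 + O) (N(O) = O*(O + 6*(¼)) = O*(O + 3/2) = O*(3/2 + O))
-148 + N(-1)*V(c(v, l(-4))) = -148 + ((½)*(-1)*(3 + 2*(-1)))*(5*(1 - 4)) = -148 + ((½)*(-1)*(3 - 2))*(5*(-3)) = -148 + ((½)*(-1)*1)*(-15) = -148 - ½*(-15) = -148 + 15/2 = -281/2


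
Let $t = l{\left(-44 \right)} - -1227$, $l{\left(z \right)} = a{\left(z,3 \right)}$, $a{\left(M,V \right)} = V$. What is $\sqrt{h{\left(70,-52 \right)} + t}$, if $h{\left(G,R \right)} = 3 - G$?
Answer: $\sqrt{1163} \approx 34.103$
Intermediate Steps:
$l{\left(z \right)} = 3$
$t = 1230$ ($t = 3 - -1227 = 3 + 1227 = 1230$)
$\sqrt{h{\left(70,-52 \right)} + t} = \sqrt{\left(3 - 70\right) + 1230} = \sqrt{-67 + 1230} = \sqrt{1163}$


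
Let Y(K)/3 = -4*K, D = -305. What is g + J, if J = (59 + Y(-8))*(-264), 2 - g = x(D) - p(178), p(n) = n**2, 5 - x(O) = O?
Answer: -9544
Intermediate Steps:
x(O) = 5 - O
Y(K) = -12*K (Y(K) = 3*(-4*K) = -12*K)
g = 31376 (g = 2 - ((5 - 1*(-305)) - 1*178**2) = 2 - ((5 + 305) - 1*31684) = 2 - (310 - 31684) = 2 - 1*(-31374) = 2 + 31374 = 31376)
J = -40920 (J = (59 - 12*(-8))*(-264) = (59 + 96)*(-264) = 155*(-264) = -40920)
g + J = 31376 - 40920 = -9544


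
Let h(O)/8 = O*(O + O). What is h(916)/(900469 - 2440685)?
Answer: -1678112/192527 ≈ -8.7162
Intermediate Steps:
h(O) = 16*O² (h(O) = 8*(O*(O + O)) = 8*(O*(2*O)) = 8*(2*O²) = 16*O²)
h(916)/(900469 - 2440685) = (16*916²)/(900469 - 2440685) = (16*839056)/(-1540216) = 13424896*(-1/1540216) = -1678112/192527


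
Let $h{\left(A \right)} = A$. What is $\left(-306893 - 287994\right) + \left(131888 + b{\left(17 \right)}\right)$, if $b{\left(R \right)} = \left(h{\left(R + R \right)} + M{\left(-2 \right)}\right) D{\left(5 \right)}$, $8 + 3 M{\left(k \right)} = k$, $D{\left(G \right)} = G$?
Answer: $- \frac{1388537}{3} \approx -4.6285 \cdot 10^{5}$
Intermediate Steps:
$M{\left(k \right)} = - \frac{8}{3} + \frac{k}{3}$
$b{\left(R \right)} = - \frac{50}{3} + 10 R$ ($b{\left(R \right)} = \left(\left(R + R\right) + \left(- \frac{8}{3} + \frac{1}{3} \left(-2\right)\right)\right) 5 = \left(2 R - \frac{10}{3}\right) 5 = \left(- \frac{10}{3} + 2 R\right) 5 = - \frac{50}{3} + 10 R$)
$\left(-306893 - 287994\right) + \left(131888 + b{\left(17 \right)}\right) = \left(-306893 - 287994\right) + \left(131888 + \left(- \frac{50}{3} + 10 \cdot 17\right)\right) = -594887 + \left(131888 + \left(- \frac{50}{3} + 170\right)\right) = -594887 + \left(131888 + \frac{460}{3}\right) = -594887 + \frac{396124}{3} = - \frac{1388537}{3}$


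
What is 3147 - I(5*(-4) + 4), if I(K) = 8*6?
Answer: 3099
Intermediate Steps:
I(K) = 48
3147 - I(5*(-4) + 4) = 3147 - 1*48 = 3147 - 48 = 3099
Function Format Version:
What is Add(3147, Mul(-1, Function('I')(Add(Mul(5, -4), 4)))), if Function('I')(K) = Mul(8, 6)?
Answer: 3099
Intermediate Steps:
Function('I')(K) = 48
Add(3147, Mul(-1, Function('I')(Add(Mul(5, -4), 4)))) = Add(3147, Mul(-1, 48)) = Add(3147, -48) = 3099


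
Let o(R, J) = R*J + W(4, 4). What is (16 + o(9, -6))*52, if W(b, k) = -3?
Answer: -2132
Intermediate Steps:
o(R, J) = -3 + J*R (o(R, J) = R*J - 3 = J*R - 3 = -3 + J*R)
(16 + o(9, -6))*52 = (16 + (-3 - 6*9))*52 = (16 + (-3 - 54))*52 = (16 - 57)*52 = -41*52 = -2132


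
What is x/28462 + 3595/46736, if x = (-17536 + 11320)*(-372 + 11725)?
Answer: -235576342117/95014288 ≈ -2479.4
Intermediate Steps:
x = -70570248 (x = -6216*11353 = -70570248)
x/28462 + 3595/46736 = -70570248/28462 + 3595/46736 = -70570248*1/28462 + 3595*(1/46736) = -5040732/2033 + 3595/46736 = -235576342117/95014288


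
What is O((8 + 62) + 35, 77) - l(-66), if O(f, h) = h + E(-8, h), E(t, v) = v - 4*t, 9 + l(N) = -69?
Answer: 264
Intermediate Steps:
l(N) = -78 (l(N) = -9 - 69 = -78)
O(f, h) = 32 + 2*h (O(f, h) = h + (h - 4*(-8)) = h + (h + 32) = h + (32 + h) = 32 + 2*h)
O((8 + 62) + 35, 77) - l(-66) = (32 + 2*77) - 1*(-78) = (32 + 154) + 78 = 186 + 78 = 264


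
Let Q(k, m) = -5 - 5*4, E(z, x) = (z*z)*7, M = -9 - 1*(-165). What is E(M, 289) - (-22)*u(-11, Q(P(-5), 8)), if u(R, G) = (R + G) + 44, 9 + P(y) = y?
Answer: 170528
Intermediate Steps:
P(y) = -9 + y
M = 156 (M = -9 + 165 = 156)
E(z, x) = 7*z**2 (E(z, x) = z**2*7 = 7*z**2)
Q(k, m) = -25 (Q(k, m) = -5 - 20 = -25)
u(R, G) = 44 + G + R (u(R, G) = (G + R) + 44 = 44 + G + R)
E(M, 289) - (-22)*u(-11, Q(P(-5), 8)) = 7*156**2 - (-22)*(44 - 25 - 11) = 7*24336 - (-22)*8 = 170352 - 1*(-176) = 170352 + 176 = 170528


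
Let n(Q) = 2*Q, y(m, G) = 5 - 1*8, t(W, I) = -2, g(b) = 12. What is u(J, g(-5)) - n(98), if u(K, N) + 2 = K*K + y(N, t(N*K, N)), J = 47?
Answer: 2008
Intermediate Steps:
y(m, G) = -3 (y(m, G) = 5 - 8 = -3)
u(K, N) = -5 + K² (u(K, N) = -2 + (K*K - 3) = -2 + (K² - 3) = -2 + (-3 + K²) = -5 + K²)
u(J, g(-5)) - n(98) = (-5 + 47²) - 2*98 = (-5 + 2209) - 1*196 = 2204 - 196 = 2008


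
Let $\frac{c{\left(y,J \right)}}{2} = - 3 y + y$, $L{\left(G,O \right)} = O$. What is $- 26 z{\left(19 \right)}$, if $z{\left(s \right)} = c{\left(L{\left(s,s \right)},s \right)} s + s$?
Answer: $37050$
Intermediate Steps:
$c{\left(y,J \right)} = - 4 y$ ($c{\left(y,J \right)} = 2 \left(- 3 y + y\right) = 2 \left(- 2 y\right) = - 4 y$)
$z{\left(s \right)} = s - 4 s^{2}$ ($z{\left(s \right)} = - 4 s s + s = - 4 s^{2} + s = s - 4 s^{2}$)
$- 26 z{\left(19 \right)} = - 26 \cdot 19 \left(1 - 76\right) = - 26 \cdot 19 \left(-75\right) = \left(-26\right) \left(-1425\right) = 37050$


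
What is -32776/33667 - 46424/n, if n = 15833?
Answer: -2081899216/533049611 ≈ -3.9056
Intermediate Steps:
-32776/33667 - 46424/n = -32776/33667 - 46424/15833 = -2081899216/533049611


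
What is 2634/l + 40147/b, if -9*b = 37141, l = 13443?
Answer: -1586478565/166428821 ≈ -9.5325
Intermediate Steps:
b = -37141/9 (b = -⅑*37141 = -37141/9 ≈ -4126.8)
2634/l + 40147/b = 2634/13443 + 40147/(-37141/9) = 2634*(1/13443) + 40147*(-9/37141) = 878/4481 - 361323/37141 = -1586478565/166428821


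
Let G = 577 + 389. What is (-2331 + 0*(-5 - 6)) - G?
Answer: -3297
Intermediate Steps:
G = 966
(-2331 + 0*(-5 - 6)) - G = (-2331 + 0*(-5 - 6)) - 1*966 = (-2331 + 0*(-11)) - 966 = (-2331 + 0) - 966 = -2331 - 966 = -3297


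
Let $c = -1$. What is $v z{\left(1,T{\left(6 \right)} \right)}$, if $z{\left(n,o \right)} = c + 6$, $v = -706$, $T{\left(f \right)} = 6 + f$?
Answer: $-3530$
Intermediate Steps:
$z{\left(n,o \right)} = 5$ ($z{\left(n,o \right)} = -1 + 6 = 5$)
$v z{\left(1,T{\left(6 \right)} \right)} = \left(-706\right) 5 = -3530$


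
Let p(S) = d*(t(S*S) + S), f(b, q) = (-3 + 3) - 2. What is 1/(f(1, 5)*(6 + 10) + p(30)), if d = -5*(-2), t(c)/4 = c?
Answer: 1/36268 ≈ 2.7573e-5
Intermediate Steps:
t(c) = 4*c
d = 10
f(b, q) = -2 (f(b, q) = 0 - 2 = -2)
p(S) = 10*S + 40*S² (p(S) = 10*(4*(S*S) + S) = 10*(4*S² + S) = 10*(S + 4*S²) = 10*S + 40*S²)
1/(f(1, 5)*(6 + 10) + p(30)) = 1/(-2*(6 + 10) + 10*30*(1 + 4*30)) = 1/(-2*16 + 10*30*(1 + 120)) = 1/(-32 + 10*30*121) = 1/(-32 + 36300) = 1/36268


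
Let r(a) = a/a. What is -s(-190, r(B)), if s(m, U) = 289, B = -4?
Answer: -289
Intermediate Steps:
r(a) = 1
-s(-190, r(B)) = -1*289 = -289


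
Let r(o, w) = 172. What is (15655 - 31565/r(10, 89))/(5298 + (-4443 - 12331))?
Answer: -2661095/1973872 ≈ -1.3482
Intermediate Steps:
(15655 - 31565/r(10, 89))/(5298 + (-4443 - 12331)) = (15655 - 31565/172)/(5298 + (-4443 - 12331)) = (15655 - 31565*1/172)/(5298 - 16774) = (15655 - 31565/172)/(-11476) = (2661095/172)*(-1/11476) = -2661095/1973872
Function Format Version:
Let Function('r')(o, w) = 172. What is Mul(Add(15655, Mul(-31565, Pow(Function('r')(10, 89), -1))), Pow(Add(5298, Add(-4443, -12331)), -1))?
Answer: Rational(-2661095, 1973872) ≈ -1.3482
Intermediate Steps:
Mul(Add(15655, Mul(-31565, Pow(Function('r')(10, 89), -1))), Pow(Add(5298, Add(-4443, -12331)), -1)) = Mul(Add(15655, Mul(-31565, Pow(172, -1))), Pow(Add(5298, Add(-4443, -12331)), -1)) = Mul(Add(15655, Mul(-31565, Rational(1, 172))), Pow(Add(5298, -16774), -1)) = Mul(Add(15655, Rational(-31565, 172)), Pow(-11476, -1)) = Mul(Rational(2661095, 172), Rational(-1, 11476)) = Rational(-2661095, 1973872)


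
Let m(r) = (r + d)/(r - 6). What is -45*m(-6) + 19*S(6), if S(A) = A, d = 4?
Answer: 213/2 ≈ 106.50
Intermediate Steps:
m(r) = (4 + r)/(-6 + r) (m(r) = (r + 4)/(r - 6) = (4 + r)/(-6 + r))
-45*m(-6) + 19*S(6) = -45*(4 - 6)/(-6 - 6) + 19*6 = -45*(-2)/(-12) + 114 = -(-15)*(-2)/4 + 114 = -45*1/6 + 114 = -15/2 + 114 = 213/2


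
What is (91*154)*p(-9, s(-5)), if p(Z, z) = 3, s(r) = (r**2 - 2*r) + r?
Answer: 42042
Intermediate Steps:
s(r) = r**2 - r
(91*154)*p(-9, s(-5)) = (91*154)*3 = 14014*3 = 42042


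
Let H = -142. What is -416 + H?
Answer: -558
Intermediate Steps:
-416 + H = -416 - 142 = -558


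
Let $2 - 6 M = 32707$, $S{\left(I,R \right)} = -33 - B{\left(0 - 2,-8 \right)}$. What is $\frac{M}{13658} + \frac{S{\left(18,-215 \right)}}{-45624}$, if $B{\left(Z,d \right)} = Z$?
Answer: $- \frac{124132711}{311566296} \approx -0.39842$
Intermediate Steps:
$S{\left(I,R \right)} = -31$ ($S{\left(I,R \right)} = -33 - \left(0 - 2\right) = -33 - -2 = -33 + 2 = -31$)
$M = - \frac{32705}{6}$ ($M = \frac{1}{3} - \frac{32707}{6} = - \frac{32705}{6} \approx -5450.8$)
$\frac{M}{13658} + \frac{S{\left(18,-215 \right)}}{-45624} = - \frac{32705}{6 \cdot 13658} - \frac{31}{-45624} = \left(- \frac{32705}{6}\right) \frac{1}{13658} - - \frac{31}{45624} = - \frac{32705}{81948} + \frac{31}{45624} = - \frac{124132711}{311566296}$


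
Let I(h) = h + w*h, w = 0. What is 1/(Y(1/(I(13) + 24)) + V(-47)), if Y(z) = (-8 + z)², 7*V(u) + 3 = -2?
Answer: 9583/602330 ≈ 0.015910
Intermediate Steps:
V(u) = -5/7 (V(u) = -3/7 + (⅐)*(-2) = -3/7 - 2/7 = -5/7)
I(h) = h (I(h) = h + 0*h = h + 0 = h)
1/(Y(1/(I(13) + 24)) + V(-47)) = 1/((-8 + 1/(13 + 24))² - 5/7) = 1/((-8 + 1/37)² - 5/7) = 1/((-295/37)² - 5/7) = 1/(87025/1369 - 5/7) = 1/(602330/9583) = 9583/602330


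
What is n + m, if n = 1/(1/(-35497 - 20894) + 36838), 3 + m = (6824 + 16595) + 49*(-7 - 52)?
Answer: 42637232316316/2077331657 ≈ 20525.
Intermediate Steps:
m = 20525 (m = -3 + ((6824 + 16595) + 49*(-7 - 52)) = -3 + (23419 + 49*(-59)) = -3 + (23419 - 2891) = -3 + 20528 = 20525)
n = 56391/2077331657 (n = 1/(1/(-56391) + 36838) = 1/(-1/56391 + 36838) = 1/(2077331657/56391) = 56391/2077331657 ≈ 2.7146e-5)
n + m = 56391/2077331657 + 20525 = 42637232316316/2077331657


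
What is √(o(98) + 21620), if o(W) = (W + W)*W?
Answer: 2*√10207 ≈ 202.06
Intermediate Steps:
o(W) = 2*W² (o(W) = (2*W)*W = 2*W²)
√(o(98) + 21620) = √(2*98² + 21620) = √(2*9604 + 21620) = √(19208 + 21620) = √40828 = 2*√10207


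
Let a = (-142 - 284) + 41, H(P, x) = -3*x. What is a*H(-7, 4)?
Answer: 4620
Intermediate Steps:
a = -385 (a = -426 + 41 = -385)
a*H(-7, 4) = -(-1155)*4 = -385*(-12) = 4620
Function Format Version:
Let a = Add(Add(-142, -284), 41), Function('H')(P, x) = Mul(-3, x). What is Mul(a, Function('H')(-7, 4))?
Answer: 4620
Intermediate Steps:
a = -385 (a = Add(-426, 41) = -385)
Mul(a, Function('H')(-7, 4)) = Mul(-385, Mul(-3, 4)) = Mul(-385, -12) = 4620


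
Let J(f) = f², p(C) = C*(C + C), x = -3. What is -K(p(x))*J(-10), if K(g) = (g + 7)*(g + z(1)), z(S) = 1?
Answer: -47500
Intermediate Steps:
p(C) = 2*C² (p(C) = C*(2*C) = 2*C²)
K(g) = (1 + g)*(7 + g) (K(g) = (g + 7)*(g + 1) = (7 + g)*(1 + g) = (1 + g)*(7 + g))
-K(p(x))*J(-10) = -(7 + (2*(-3)²)² + 8*(2*(-3)²))*(-10)² = -(7 + (2*9)² + 8*(2*9))*100 = -(7 + 18² + 8*18)*100 = -(7 + 324 + 144)*100 = -475*100 = -1*47500 = -47500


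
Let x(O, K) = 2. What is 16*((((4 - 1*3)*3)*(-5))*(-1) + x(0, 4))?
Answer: 272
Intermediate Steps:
16*((((4 - 1*3)*3)*(-5))*(-1) + x(0, 4)) = 16*((((4 - 1*3)*3)*(-5))*(-1) + 2) = 16*((((4 - 3)*3)*(-5))*(-1) + 2) = 16*(((1*3)*(-5))*(-1) + 2) = 16*((3*(-5))*(-1) + 2) = 16*(-15*(-1) + 2) = 16*(15 + 2) = 16*17 = 272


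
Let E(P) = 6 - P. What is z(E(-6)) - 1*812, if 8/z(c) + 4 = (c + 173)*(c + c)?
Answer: -900506/1109 ≈ -812.00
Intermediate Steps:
z(c) = 8/(-4 + 2*c*(173 + c)) (z(c) = 8/(-4 + (c + 173)*(c + c)) = 8/(-4 + (173 + c)*(2*c)) = 8/(-4 + 2*c*(173 + c)))
z(E(-6)) - 1*812 = 4/(-2 + (6 - 1*(-6))² + 173*(6 - 1*(-6))) - 1*812 = 4/(-2 + (6 + 6)² + 173*(6 + 6)) - 812 = 4/(-2 + 12² + 173*12) - 812 = 4/(-2 + 144 + 2076) - 812 = 4/2218 - 812 = 4*(1/2218) - 812 = 2/1109 - 812 = -900506/1109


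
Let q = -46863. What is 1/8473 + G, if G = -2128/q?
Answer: 18077407/397070199 ≈ 0.045527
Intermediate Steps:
G = 2128/46863 (G = -2128/(-46863) = -2128*(-1/46863) = 2128/46863 ≈ 0.045409)
1/8473 + G = 1/8473 + 2128/46863 = 18077407/397070199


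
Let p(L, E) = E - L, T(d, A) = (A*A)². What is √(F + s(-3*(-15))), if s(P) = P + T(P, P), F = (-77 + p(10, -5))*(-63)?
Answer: 3*√456274 ≈ 2026.4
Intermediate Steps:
T(d, A) = A⁴ (T(d, A) = (A²)² = A⁴)
F = 5796 (F = (-77 + (-5 - 1*10))*(-63) = (-77 + (-5 - 10))*(-63) = (-77 - 15)*(-63) = -92*(-63) = 5796)
s(P) = P + P⁴
√(F + s(-3*(-15))) = √(5796 + (-3*(-15) + (-3*(-15))⁴)) = √(5796 + (45 + 45⁴)) = √(5796 + (45 + 4100625)) = √(5796 + 4100670) = √4106466 = 3*√456274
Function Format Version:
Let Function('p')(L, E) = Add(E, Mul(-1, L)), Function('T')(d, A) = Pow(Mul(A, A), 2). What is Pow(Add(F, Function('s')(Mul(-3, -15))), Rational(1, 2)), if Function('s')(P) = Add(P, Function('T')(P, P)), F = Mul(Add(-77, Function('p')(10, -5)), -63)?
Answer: Mul(3, Pow(456274, Rational(1, 2))) ≈ 2026.4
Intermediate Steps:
Function('T')(d, A) = Pow(A, 4) (Function('T')(d, A) = Pow(Pow(A, 2), 2) = Pow(A, 4))
F = 5796 (F = Mul(Add(-77, Add(-5, Mul(-1, 10))), -63) = Mul(Add(-77, Add(-5, -10)), -63) = Mul(Add(-77, -15), -63) = Mul(-92, -63) = 5796)
Function('s')(P) = Add(P, Pow(P, 4))
Pow(Add(F, Function('s')(Mul(-3, -15))), Rational(1, 2)) = Pow(Add(5796, Add(Mul(-3, -15), Pow(Mul(-3, -15), 4))), Rational(1, 2)) = Pow(Add(5796, Add(45, Pow(45, 4))), Rational(1, 2)) = Pow(Add(5796, Add(45, 4100625)), Rational(1, 2)) = Pow(Add(5796, 4100670), Rational(1, 2)) = Pow(4106466, Rational(1, 2)) = Mul(3, Pow(456274, Rational(1, 2)))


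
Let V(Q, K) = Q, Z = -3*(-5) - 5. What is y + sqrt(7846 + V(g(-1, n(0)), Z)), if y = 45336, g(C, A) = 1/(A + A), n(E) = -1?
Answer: 45336 + sqrt(31382)/2 ≈ 45425.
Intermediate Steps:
g(C, A) = 1/(2*A)
Z = 10 (Z = 15 - 5 = 10)
y + sqrt(7846 + V(g(-1, n(0)), Z)) = 45336 + sqrt(7846 + (1/2)/(-1)) = 45336 + sqrt(7846 + (1/2)*(-1)) = 45336 + sqrt(7846 - 1/2) = 45336 + sqrt(15691/2) = 45336 + sqrt(31382)/2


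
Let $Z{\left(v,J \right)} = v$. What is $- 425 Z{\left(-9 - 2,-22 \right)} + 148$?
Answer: $4823$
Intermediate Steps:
$- 425 Z{\left(-9 - 2,-22 \right)} + 148 = - 425 \left(-9 - 2\right) + 148 = \left(-425\right) \left(-11\right) + 148 = 4675 + 148 = 4823$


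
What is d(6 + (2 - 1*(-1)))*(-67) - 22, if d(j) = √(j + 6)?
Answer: -22 - 67*√15 ≈ -281.49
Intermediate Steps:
d(j) = √(6 + j)
d(6 + (2 - 1*(-1)))*(-67) - 22 = √(6 + (6 + (2 - 1*(-1))))*(-67) - 22 = √(6 + (6 + (2 + 1)))*(-67) - 22 = √(6 + (6 + 3))*(-67) - 22 = √(6 + 9)*(-67) - 22 = √15*(-67) - 22 = -67*√15 - 22 = -22 - 67*√15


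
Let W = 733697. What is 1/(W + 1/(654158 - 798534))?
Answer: 144376/105928238071 ≈ 1.3630e-6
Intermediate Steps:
1/(W + 1/(654158 - 798534)) = 1/(733697 + 1/(654158 - 798534)) = 1/(733697 + 1/(-144376)) = 1/(733697 - 1/144376) = 1/(105928238071/144376) = 144376/105928238071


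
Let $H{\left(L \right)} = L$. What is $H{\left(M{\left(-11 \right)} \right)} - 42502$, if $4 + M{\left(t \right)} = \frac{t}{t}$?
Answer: $-42505$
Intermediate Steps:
$M{\left(t \right)} = -3$ ($M{\left(t \right)} = -4 + \frac{t}{t} = -4 + 1 = -3$)
$H{\left(M{\left(-11 \right)} \right)} - 42502 = -3 - 42502 = -42505$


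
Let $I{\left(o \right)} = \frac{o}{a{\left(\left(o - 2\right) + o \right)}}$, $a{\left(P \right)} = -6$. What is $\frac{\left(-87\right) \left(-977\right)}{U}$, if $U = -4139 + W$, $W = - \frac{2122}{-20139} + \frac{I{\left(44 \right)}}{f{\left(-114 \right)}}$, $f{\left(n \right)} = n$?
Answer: $- \frac{97572307077}{4751058500} \approx -20.537$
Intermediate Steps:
$I{\left(o \right)} = - \frac{o}{6}$ ($I{\left(o \right)} = \frac{o}{-6} = o \left(- \frac{1}{6}\right) = - \frac{o}{6}$)
$W = \frac{194797}{1147923}$ ($W = - \frac{2122}{-20139} + \frac{\left(- \frac{1}{6}\right) 44}{-114} = \left(-2122\right) \left(- \frac{1}{20139}\right) - - \frac{11}{171} = \frac{2122}{20139} + \frac{11}{171} = \frac{194797}{1147923} \approx 0.1697$)
$U = - \frac{4751058500}{1147923}$ ($U = -4139 + \frac{194797}{1147923} = - \frac{4751058500}{1147923} \approx -4138.8$)
$\frac{\left(-87\right) \left(-977\right)}{U} = \frac{\left(-87\right) \left(-977\right)}{- \frac{4751058500}{1147923}} = 84999 \left(- \frac{1147923}{4751058500}\right) = - \frac{97572307077}{4751058500}$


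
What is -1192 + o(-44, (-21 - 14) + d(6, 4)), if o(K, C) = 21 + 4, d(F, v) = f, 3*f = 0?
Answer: -1167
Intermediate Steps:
f = 0 (f = (1/3)*0 = 0)
d(F, v) = 0
o(K, C) = 25
-1192 + o(-44, (-21 - 14) + d(6, 4)) = -1192 + 25 = -1167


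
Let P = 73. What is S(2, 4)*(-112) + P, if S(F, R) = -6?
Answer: 745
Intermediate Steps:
S(2, 4)*(-112) + P = -6*(-112) + 73 = 672 + 73 = 745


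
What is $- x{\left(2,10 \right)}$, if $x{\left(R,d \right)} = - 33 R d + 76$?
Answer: $584$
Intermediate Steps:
$x{\left(R,d \right)} = 76 - 33 R d$ ($x{\left(R,d \right)} = - 33 R d + 76 = 76 - 33 R d$)
$- x{\left(2,10 \right)} = - (76 - 66 \cdot 10) = - (76 - 660) = \left(-1\right) \left(-584\right) = 584$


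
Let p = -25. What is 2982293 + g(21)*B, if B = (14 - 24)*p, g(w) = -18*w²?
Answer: 997793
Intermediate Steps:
B = 250 (B = (14 - 24)*(-25) = -10*(-25) = 250)
2982293 + g(21)*B = 2982293 - 18*21²*250 = 2982293 - 18*441*250 = 2982293 - 7938*250 = 2982293 - 1984500 = 997793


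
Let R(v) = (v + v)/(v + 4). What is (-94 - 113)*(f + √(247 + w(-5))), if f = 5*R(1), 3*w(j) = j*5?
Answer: -414 - 138*√537 ≈ -3611.9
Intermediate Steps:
R(v) = 2*v/(4 + v) (R(v) = (2*v)/(4 + v) = 2*v/(4 + v))
w(j) = 5*j/3 (w(j) = (j*5)/3 = (5*j)/3 = 5*j/3)
f = 2 (f = 5*(2*1/(4 + 1)) = 5*(2*1/5) = 5*(2*1*(⅕)) = 5*(⅖) = 2)
(-94 - 113)*(f + √(247 + w(-5))) = (-94 - 113)*(2 + √(247 + (5/3)*(-5))) = -207*(2 + √(247 - 25/3)) = -207*(2 + √(716/3)) = -207*(2 + 2*√537/3) = -414 - 138*√537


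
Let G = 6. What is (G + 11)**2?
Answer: 289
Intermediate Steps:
(G + 11)**2 = (6 + 11)**2 = 17**2 = 289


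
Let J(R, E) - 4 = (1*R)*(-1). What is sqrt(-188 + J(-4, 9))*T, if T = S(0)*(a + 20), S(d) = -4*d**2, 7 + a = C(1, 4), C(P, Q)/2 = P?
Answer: 0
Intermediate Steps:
J(R, E) = 4 - R (J(R, E) = 4 + (1*R)*(-1) = 4 + R*(-1) = 4 - R)
C(P, Q) = 2*P
a = -5 (a = -7 + 2*1 = -7 + 2 = -5)
T = 0 (T = (-4*0**2)*(-5 + 20) = -4*0*15 = 0*15 = 0)
sqrt(-188 + J(-4, 9))*T = sqrt(-188 + (4 - 1*(-4)))*0 = sqrt(-188 + (4 + 4))*0 = sqrt(-188 + 8)*0 = sqrt(-180)*0 = (6*I*sqrt(5))*0 = 0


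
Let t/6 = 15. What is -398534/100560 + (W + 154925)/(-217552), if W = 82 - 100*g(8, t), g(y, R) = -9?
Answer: -6398742293/1367314320 ≈ -4.6798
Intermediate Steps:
t = 90 (t = 6*15 = 90)
W = 982 (W = 82 - 100*(-9) = 82 + 900 = 982)
-398534/100560 + (W + 154925)/(-217552) = -398534/100560 + (982 + 154925)/(-217552) = -398534*1/100560 + 155907*(-1/217552) = -199267/50280 - 155907/217552 = -6398742293/1367314320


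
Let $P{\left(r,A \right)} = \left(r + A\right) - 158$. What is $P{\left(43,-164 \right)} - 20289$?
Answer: $-20568$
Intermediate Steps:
$P{\left(r,A \right)} = -158 + A + r$ ($P{\left(r,A \right)} = \left(A + r\right) - 158 = -158 + A + r$)
$P{\left(43,-164 \right)} - 20289 = \left(-158 - 164 + 43\right) - 20289 = -279 - 20289 = -20568$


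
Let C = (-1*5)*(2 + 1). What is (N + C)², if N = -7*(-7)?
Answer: 1156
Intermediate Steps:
C = -15 (C = -5*3 = -15)
N = 49
(N + C)² = (49 - 15)² = 34² = 1156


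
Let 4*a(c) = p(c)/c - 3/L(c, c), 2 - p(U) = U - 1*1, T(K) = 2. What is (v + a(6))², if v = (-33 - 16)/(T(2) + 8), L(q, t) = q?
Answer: 10609/400 ≈ 26.522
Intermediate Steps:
p(U) = 3 - U (p(U) = 2 - (U - 1*1) = 2 - (U - 1) = 2 - (-1 + U) = 2 + (1 - U) = 3 - U)
a(c) = -3/(4*c) + (3 - c)/(4*c) (a(c) = ((3 - c)/c - 3/c)/4 = (-3/c + (3 - c)/c)/4 = -3/(4*c) + (3 - c)/(4*c))
v = -49/10 (v = (-33 - 16)/(2 + 8) = -49/10 ≈ -4.9000)
(v + a(6))² = (-49/10 - ¼)² = (-103/20)² = 10609/400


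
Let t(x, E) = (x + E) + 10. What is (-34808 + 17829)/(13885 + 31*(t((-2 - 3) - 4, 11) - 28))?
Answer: -16979/13389 ≈ -1.2681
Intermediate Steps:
t(x, E) = 10 + E + x (t(x, E) = (E + x) + 10 = 10 + E + x)
(-34808 + 17829)/(13885 + 31*(t((-2 - 3) - 4, 11) - 28)) = (-34808 + 17829)/(13885 + 31*((10 + 11 + ((-2 - 3) - 4)) - 28)) = -16979/(13885 + 31*((10 + 11 + (-5 - 4)) - 28)) = -16979/(13885 + 31*((10 + 11 - 9) - 28)) = -16979/(13885 + 31*(12 - 28)) = -16979/(13885 + 31*(-16)) = -16979/(13885 - 496) = -16979/13389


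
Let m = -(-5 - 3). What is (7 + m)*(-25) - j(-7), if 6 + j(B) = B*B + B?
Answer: -411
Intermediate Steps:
m = 8 (m = -1*(-8) = 8)
j(B) = -6 + B + B² (j(B) = -6 + (B*B + B) = -6 + (B² + B) = -6 + (B + B²) = -6 + B + B²)
(7 + m)*(-25) - j(-7) = (7 + 8)*(-25) - (-6 - 7 + (-7)²) = 15*(-25) - (-6 - 7 + 49) = -375 - 1*36 = -375 - 36 = -411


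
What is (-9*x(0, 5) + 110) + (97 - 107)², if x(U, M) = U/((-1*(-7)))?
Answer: 210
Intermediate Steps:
x(U, M) = U/7
(-9*x(0, 5) + 110) + (97 - 107)² = (-9*0/7 + 110) + (97 - 107)² = (-9*0 + 110) + (-10)² = (0 + 110) + 100 = 110 + 100 = 210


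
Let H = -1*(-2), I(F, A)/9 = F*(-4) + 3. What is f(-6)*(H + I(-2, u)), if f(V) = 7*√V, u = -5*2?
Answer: 707*I*√6 ≈ 1731.8*I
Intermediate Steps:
u = -10
I(F, A) = 27 - 36*F (I(F, A) = 9*(F*(-4) + 3) = 9*(-4*F + 3) = 9*(3 - 4*F) = 27 - 36*F)
H = 2
f(-6)*(H + I(-2, u)) = (7*√(-6))*(2 + (27 - 36*(-2))) = (7*(I*√6))*(2 + (27 + 72)) = (7*I*√6)*(2 + 99) = (7*I*√6)*101 = 707*I*√6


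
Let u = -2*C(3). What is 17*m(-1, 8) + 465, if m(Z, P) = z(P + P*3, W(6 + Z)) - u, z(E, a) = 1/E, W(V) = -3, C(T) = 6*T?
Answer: 34481/32 ≈ 1077.5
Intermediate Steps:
u = -36 (u = -12*3 = -2*18 = -36)
m(Z, P) = 36 + 1/(4*P) (m(Z, P) = 1/(P + P*3) - 1*(-36) = 1/(P + 3*P) + 36 = 1/(4*P) + 36 = 36 + 1/(4*P))
17*m(-1, 8) + 465 = 17*(36 + (1/4)/8) + 465 = 17*(36 + (1/4)*(1/8)) + 465 = 17*(36 + 1/32) + 465 = 17*(1153/32) + 465 = 19601/32 + 465 = 34481/32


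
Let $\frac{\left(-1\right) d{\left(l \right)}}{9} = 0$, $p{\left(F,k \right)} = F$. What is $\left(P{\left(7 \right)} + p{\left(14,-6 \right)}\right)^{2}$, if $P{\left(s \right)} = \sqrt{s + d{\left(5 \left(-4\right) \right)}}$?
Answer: $\left(14 + \sqrt{7}\right)^{2} \approx 277.08$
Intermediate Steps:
$d{\left(l \right)} = 0$ ($d{\left(l \right)} = \left(-9\right) 0 = 0$)
$P{\left(s \right)} = \sqrt{s}$ ($P{\left(s \right)} = \sqrt{s + 0} = \sqrt{s}$)
$\left(P{\left(7 \right)} + p{\left(14,-6 \right)}\right)^{2} = \left(\sqrt{7} + 14\right)^{2} = \left(14 + \sqrt{7}\right)^{2}$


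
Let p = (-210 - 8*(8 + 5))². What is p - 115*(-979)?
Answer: 211181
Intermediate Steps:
p = 98596 (p = (-210 - 8*13)² = (-210 - 104)² = (-314)² = 98596)
p - 115*(-979) = 98596 - 115*(-979) = 98596 - 1*(-112585) = 98596 + 112585 = 211181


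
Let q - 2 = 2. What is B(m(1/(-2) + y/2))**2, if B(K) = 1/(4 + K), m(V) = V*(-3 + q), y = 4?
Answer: 4/121 ≈ 0.033058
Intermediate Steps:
q = 4 (q = 2 + 2 = 4)
m(V) = V (m(V) = V*(-3 + 4) = V*1 = V)
B(m(1/(-2) + y/2))**2 = (1/(4 + (1/(-2) + 4/2)))**2 = (1/(4 + (1*(-1/2) + 4*(1/2))))**2 = (1/(4 + (-1/2 + 2)))**2 = (1/(4 + 3/2))**2 = (1/(11/2))**2 = (2/11)**2 = 4/121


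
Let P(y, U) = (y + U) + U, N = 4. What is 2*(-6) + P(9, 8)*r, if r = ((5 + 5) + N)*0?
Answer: -12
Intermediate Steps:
P(y, U) = y + 2*U (P(y, U) = (U + y) + U = y + 2*U)
r = 0 (r = ((5 + 5) + 4)*0 = (10 + 4)*0 = 14*0 = 0)
2*(-6) + P(9, 8)*r = 2*(-6) + (9 + 2*8)*0 = -12 + (9 + 16)*0 = -12 + 25*0 = -12 + 0 = -12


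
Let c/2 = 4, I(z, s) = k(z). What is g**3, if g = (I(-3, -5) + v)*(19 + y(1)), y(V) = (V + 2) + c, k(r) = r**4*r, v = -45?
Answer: -644972544000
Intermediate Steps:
k(r) = r**5
I(z, s) = z**5
c = 8 (c = 2*4 = 8)
y(V) = 10 + V (y(V) = (V + 2) + 8 = (2 + V) + 8 = 10 + V)
g = -8640 (g = ((-3)**5 - 45)*(19 + (10 + 1)) = (-243 - 45)*(19 + 11) = -288*30 = -8640)
g**3 = (-8640)**3 = -644972544000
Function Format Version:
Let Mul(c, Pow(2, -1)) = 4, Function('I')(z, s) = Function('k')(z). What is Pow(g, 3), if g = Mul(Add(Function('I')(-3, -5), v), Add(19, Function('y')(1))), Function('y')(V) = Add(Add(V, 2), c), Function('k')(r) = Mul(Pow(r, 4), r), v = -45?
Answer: -644972544000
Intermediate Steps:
Function('k')(r) = Pow(r, 5)
Function('I')(z, s) = Pow(z, 5)
c = 8 (c = Mul(2, 4) = 8)
Function('y')(V) = Add(10, V) (Function('y')(V) = Add(Add(V, 2), 8) = Add(Add(2, V), 8) = Add(10, V))
g = -8640 (g = Mul(Add(Pow(-3, 5), -45), Add(19, Add(10, 1))) = Mul(Add(-243, -45), Add(19, 11)) = Mul(-288, 30) = -8640)
Pow(g, 3) = Pow(-8640, 3) = -644972544000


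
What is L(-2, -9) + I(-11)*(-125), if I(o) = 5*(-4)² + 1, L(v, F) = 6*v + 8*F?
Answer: -10209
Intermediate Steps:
I(o) = 81 (I(o) = 5*16 + 1 = 80 + 1 = 81)
L(-2, -9) + I(-11)*(-125) = (6*(-2) + 8*(-9)) + 81*(-125) = (-12 - 72) - 10125 = -84 - 10125 = -10209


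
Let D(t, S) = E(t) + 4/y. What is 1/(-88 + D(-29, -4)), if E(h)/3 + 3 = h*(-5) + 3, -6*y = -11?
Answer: 11/3841 ≈ 0.0028638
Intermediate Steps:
y = 11/6 (y = -1/6*(-11) = 11/6 ≈ 1.8333)
E(h) = -15*h (E(h) = -9 + 3*(h*(-5) + 3) = -9 + 3*(-5*h + 3) = -9 + 3*(3 - 5*h) = -9 + (9 - 15*h) = -15*h)
D(t, S) = 24/11 - 15*t (D(t, S) = -15*t + 4/(11/6) = -15*t + 4*(6/11) = -15*t + 24/11 = 24/11 - 15*t)
1/(-88 + D(-29, -4)) = 1/(-88 + (24/11 - 15*(-29))) = 1/(-88 + (24/11 + 435)) = 1/(-88 + 4809/11) = 1/(3841/11) = 11/3841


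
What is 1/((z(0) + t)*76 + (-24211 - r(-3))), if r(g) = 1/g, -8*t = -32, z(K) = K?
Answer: -3/71720 ≈ -4.1829e-5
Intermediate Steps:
t = 4 (t = -1/8*(-32) = 4)
1/((z(0) + t)*76 + (-24211 - r(-3))) = 1/((0 + 4)*76 + (-24211 - 1/(-3))) = 1/(4*76 + (-24211 - 1*(-1/3))) = 1/(304 + (-24211 + 1/3)) = 1/(304 - 72632/3) = 1/(-71720/3) = -3/71720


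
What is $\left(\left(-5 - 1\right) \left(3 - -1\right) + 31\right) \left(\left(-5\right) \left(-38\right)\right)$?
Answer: $1330$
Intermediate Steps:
$\left(\left(-5 - 1\right) \left(3 - -1\right) + 31\right) \left(\left(-5\right) \left(-38\right)\right) = \left(- 6 \left(3 + 1\right) + 31\right) 190 = \left(\left(-6\right) 4 + 31\right) 190 = \left(-24 + 31\right) 190 = 7 \cdot 190 = 1330$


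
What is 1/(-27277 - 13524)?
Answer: -1/40801 ≈ -2.4509e-5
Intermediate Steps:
1/(-27277 - 13524) = 1/(-40801) = -1/40801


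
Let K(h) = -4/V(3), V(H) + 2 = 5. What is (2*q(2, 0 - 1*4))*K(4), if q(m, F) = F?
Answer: 32/3 ≈ 10.667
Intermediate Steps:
V(H) = 3 (V(H) = -2 + 5 = 3)
K(h) = -4/3
(2*q(2, 0 - 1*4))*K(4) = (2*(0 - 1*4))*(-4/3) = (2*(0 - 4))*(-4/3) = (2*(-4))*(-4/3) = -8*(-4/3) = 32/3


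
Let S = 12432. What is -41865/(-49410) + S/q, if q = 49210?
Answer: 344201/312930 ≈ 1.0999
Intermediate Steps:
-41865/(-49410) + S/q = -41865/(-49410) + 12432/49210 = -41865*(-1/49410) + 12432*(1/49210) = 2791/3294 + 24/95 = 344201/312930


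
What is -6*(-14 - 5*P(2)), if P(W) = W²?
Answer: 204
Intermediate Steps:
-6*(-14 - 5*P(2)) = -6*(-14 - 5*2²) = -6*(-14 - 5*4) = -6*(-14 - 20) = -6*(-34) = 204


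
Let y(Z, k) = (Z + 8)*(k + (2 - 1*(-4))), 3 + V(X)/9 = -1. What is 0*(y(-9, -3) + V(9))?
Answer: 0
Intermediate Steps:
V(X) = -36 (V(X) = -27 + 9*(-1) = -27 - 9 = -36)
y(Z, k) = (6 + k)*(8 + Z) (y(Z, k) = (8 + Z)*(k + (2 + 4)) = (8 + Z)*(k + 6) = (8 + Z)*(6 + k) = (6 + k)*(8 + Z))
0*(y(-9, -3) + V(9)) = 0*((48 + 6*(-9) + 8*(-3) - 9*(-3)) - 36) = 0*((48 - 54 - 24 + 27) - 36) = 0*(-3 - 36) = 0*(-39) = 0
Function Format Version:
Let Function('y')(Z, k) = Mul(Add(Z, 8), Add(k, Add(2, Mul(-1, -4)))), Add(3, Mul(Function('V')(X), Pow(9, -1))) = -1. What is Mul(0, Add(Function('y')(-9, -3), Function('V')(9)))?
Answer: 0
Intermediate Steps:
Function('V')(X) = -36 (Function('V')(X) = Add(-27, Mul(9, -1)) = Add(-27, -9) = -36)
Function('y')(Z, k) = Mul(Add(6, k), Add(8, Z)) (Function('y')(Z, k) = Mul(Add(8, Z), Add(k, Add(2, 4))) = Mul(Add(8, Z), Add(k, 6)) = Mul(Add(8, Z), Add(6, k)) = Mul(Add(6, k), Add(8, Z)))
Mul(0, Add(Function('y')(-9, -3), Function('V')(9))) = Mul(0, Add(Add(48, Mul(6, -9), Mul(8, -3), Mul(-9, -3)), -36)) = Mul(0, Add(Add(48, -54, -24, 27), -36)) = Mul(0, Add(-3, -36)) = Mul(0, -39) = 0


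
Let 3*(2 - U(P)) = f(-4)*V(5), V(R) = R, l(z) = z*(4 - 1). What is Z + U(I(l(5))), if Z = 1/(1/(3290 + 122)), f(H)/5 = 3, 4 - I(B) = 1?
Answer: 3389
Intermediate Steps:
l(z) = 3*z (l(z) = z*3 = 3*z)
I(B) = 3 (I(B) = 4 - 1*1 = 4 - 1 = 3)
f(H) = 15 (f(H) = 5*3 = 15)
U(P) = -23 (U(P) = 2 - 5*5 = 2 - ⅓*75 = 2 - 25 = -23)
Z = 3412 (Z = 1/(1/3412) = 3412)
Z + U(I(l(5))) = 3412 - 23 = 3389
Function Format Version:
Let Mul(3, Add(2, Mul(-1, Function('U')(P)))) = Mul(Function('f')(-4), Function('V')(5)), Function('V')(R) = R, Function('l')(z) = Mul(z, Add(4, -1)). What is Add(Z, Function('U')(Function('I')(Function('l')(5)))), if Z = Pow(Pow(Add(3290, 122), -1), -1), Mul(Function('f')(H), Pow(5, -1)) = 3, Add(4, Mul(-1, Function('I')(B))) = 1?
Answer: 3389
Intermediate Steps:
Function('l')(z) = Mul(3, z) (Function('l')(z) = Mul(z, 3) = Mul(3, z))
Function('I')(B) = 3 (Function('I')(B) = Add(4, Mul(-1, 1)) = Add(4, -1) = 3)
Function('f')(H) = 15 (Function('f')(H) = Mul(5, 3) = 15)
Function('U')(P) = -23 (Function('U')(P) = Add(2, Mul(Rational(-1, 3), Mul(15, 5))) = Add(2, Mul(Rational(-1, 3), 75)) = Add(2, -25) = -23)
Z = 3412 (Z = Pow(Pow(3412, -1), -1) = Pow(Rational(1, 3412), -1) = 3412)
Add(Z, Function('U')(Function('I')(Function('l')(5)))) = Add(3412, -23) = 3389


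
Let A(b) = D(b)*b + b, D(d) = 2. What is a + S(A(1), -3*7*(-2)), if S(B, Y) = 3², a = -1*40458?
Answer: -40449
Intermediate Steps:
a = -40458
A(b) = 3*b (A(b) = 2*b + b = 3*b)
S(B, Y) = 9
a + S(A(1), -3*7*(-2)) = -40458 + 9 = -40449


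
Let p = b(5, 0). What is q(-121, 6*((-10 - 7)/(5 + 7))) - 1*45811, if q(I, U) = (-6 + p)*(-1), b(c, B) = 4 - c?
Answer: -45804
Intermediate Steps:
p = -1 (p = 4 - 1*5 = 4 - 5 = -1)
q(I, U) = 7 (q(I, U) = (-6 - 1)*(-1) = -7*(-1) = 7)
q(-121, 6*((-10 - 7)/(5 + 7))) - 1*45811 = 7 - 1*45811 = 7 - 45811 = -45804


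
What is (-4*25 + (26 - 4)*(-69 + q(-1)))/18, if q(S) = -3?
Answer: -842/9 ≈ -93.556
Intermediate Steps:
(-4*25 + (26 - 4)*(-69 + q(-1)))/18 = (-4*25 + (26 - 4)*(-69 - 3))/18 = (-100 + 22*(-72))*(1/18) = (-100 - 1584)*(1/18) = -1684*1/18 = -842/9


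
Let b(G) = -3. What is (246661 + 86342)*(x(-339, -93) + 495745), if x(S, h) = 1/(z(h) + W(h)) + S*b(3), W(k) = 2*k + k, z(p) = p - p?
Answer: 15384360863597/93 ≈ 1.6542e+11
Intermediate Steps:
z(p) = 0
W(k) = 3*k
x(S, h) = -3*S + 1/(3*h) (x(S, h) = 1/(0 + 3*h) + S*(-3) = 1/(3*h) - 3*S = -3*S + 1/(3*h))
(246661 + 86342)*(x(-339, -93) + 495745) = (246661 + 86342)*((-3*(-339) + (1/3)/(-93)) + 495745) = 333003*((1017 + (1/3)*(-1/93)) + 495745) = 333003*((1017 - 1/279) + 495745) = 333003*(283742/279 + 495745) = 333003*(138596597/279) = 15384360863597/93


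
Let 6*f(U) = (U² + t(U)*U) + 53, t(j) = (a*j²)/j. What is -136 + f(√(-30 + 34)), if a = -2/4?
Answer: -761/6 ≈ -126.83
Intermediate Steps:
a = -½ (a = -2*¼ = -½ ≈ -0.50000)
t(j) = -j/2 (t(j) = (-j²/2)/j = -j/2)
f(U) = 53/6 + U²/12 (f(U) = ((U² + (-U/2)*U) + 53)/6 = ((U² - U²/2) + 53)/6 = (U²/2 + 53)/6 = (53 + U²/2)/6 = 53/6 + U²/12)
-136 + f(√(-30 + 34)) = -136 + (53/6 + (√(-30 + 34))²/12) = -136 + (53/6 + (√4)²/12) = -136 + (53/6 + (1/12)*2²) = -136 + (53/6 + (1/12)*4) = -136 + (53/6 + ⅓) = -136 + 55/6 = -761/6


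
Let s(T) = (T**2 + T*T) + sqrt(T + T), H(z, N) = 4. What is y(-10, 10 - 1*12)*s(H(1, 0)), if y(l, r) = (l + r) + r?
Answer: -448 - 28*sqrt(2) ≈ -487.60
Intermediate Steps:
y(l, r) = l + 2*r
s(T) = 2*T**2 + sqrt(2)*sqrt(T) (s(T) = (T**2 + T**2) + sqrt(2*T) = 2*T**2 + sqrt(2)*sqrt(T))
y(-10, 10 - 1*12)*s(H(1, 0)) = (-10 + 2*(10 - 1*12))*(2*4**2 + sqrt(2)*sqrt(4)) = (-10 + 2*(10 - 12))*(2*16 + sqrt(2)*2) = (-10 + 2*(-2))*(32 + 2*sqrt(2)) = (-10 - 4)*(32 + 2*sqrt(2)) = -14*(32 + 2*sqrt(2)) = -448 - 28*sqrt(2)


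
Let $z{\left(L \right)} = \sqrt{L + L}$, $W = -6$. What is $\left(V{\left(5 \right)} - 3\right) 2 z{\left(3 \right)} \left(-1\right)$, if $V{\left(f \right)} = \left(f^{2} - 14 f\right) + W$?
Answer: $108 \sqrt{6} \approx 264.54$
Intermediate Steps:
$z{\left(L \right)} = \sqrt{2} \sqrt{L}$ ($z{\left(L \right)} = \sqrt{2 L} = \sqrt{2} \sqrt{L}$)
$V{\left(f \right)} = -6 + f^{2} - 14 f$ ($V{\left(f \right)} = \left(f^{2} - 14 f\right) - 6 = -6 + f^{2} - 14 f$)
$\left(V{\left(5 \right)} - 3\right) 2 z{\left(3 \right)} \left(-1\right) = \left(\left(-6 + 5^{2} - 70\right) - 3\right) 2 \sqrt{2} \sqrt{3} \left(-1\right) = \left(\left(-6 + 25 - 70\right) - 3\right) 2 \sqrt{6} \left(-1\right) = \left(-51 - 3\right) \left(- 2 \sqrt{6}\right) = - 54 \left(- 2 \sqrt{6}\right) = 108 \sqrt{6}$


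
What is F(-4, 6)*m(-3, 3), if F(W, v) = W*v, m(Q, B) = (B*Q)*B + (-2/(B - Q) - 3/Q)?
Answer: 632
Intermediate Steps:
m(Q, B) = -3/Q - 2/(B - Q) + Q*B**2 (m(Q, B) = Q*B**2 + (-3/Q - 2/(B - Q)) = -3/Q - 2/(B - Q) + Q*B**2)
F(-4, 6)*m(-3, 3) = (-4*6)*((-3 - 3*3 + 3**3*(-3)**2 - 1*3**2*(-3)**3)/((-3)*(3 - 1*(-3)))) = -(-8)*(-3 - 9 + 27*9 - 1*9*(-27))/(3 + 3) = -(-8)*(-3 - 9 + 243 + 243)/6 = -(-8)*474/6 = -24*(-79/3) = 632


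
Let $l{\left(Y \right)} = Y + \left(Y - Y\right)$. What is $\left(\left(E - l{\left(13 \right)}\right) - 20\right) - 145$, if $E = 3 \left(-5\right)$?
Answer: $-193$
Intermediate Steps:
$E = -15$
$l{\left(Y \right)} = Y$ ($l{\left(Y \right)} = Y + 0 = Y$)
$\left(\left(E - l{\left(13 \right)}\right) - 20\right) - 145 = \left(\left(-15 - 13\right) - 20\right) - 145 = \left(-28 - 20\right) - 145 = -48 - 145 = -193$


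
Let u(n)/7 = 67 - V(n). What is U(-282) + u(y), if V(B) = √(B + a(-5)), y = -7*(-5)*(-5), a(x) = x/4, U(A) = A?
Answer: 187 - 7*I*√705/2 ≈ 187.0 - 92.931*I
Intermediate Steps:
a(x) = x/4 (a(x) = x*(¼) = x/4)
y = -175 (y = 35*(-5) = -175)
V(B) = √(-5/4 + B) (V(B) = √(B + (¼)*(-5)) = √(B - 5/4) = √(-5/4 + B))
u(n) = 469 - 7*√(-5 + 4*n)/2 (u(n) = 7*(67 - √(-5 + 4*n)/2) = 469 - 7*√(-5 + 4*n)/2)
U(-282) + u(y) = -282 + (469 - 7*√(-5 + 4*(-175))/2) = -282 + (469 - 7*√(-5 - 700)/2) = -282 + (469 - 7*I*√705/2) = 187 - 7*I*√705/2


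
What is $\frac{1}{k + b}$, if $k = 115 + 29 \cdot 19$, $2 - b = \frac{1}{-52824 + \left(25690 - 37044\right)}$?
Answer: $\frac{64178}{42870905} \approx 0.001497$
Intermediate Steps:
$b = \frac{128357}{64178}$ ($b = 2 - \frac{1}{-52824 + \left(25690 - 37044\right)} = 2 - \frac{1}{-52824 - 11354} = 2 - \frac{1}{-64178} = 2 - - \frac{1}{64178} = 2 + \frac{1}{64178} = \frac{128357}{64178} \approx 2.0$)
$k = 666$ ($k = 115 + 551 = 666$)
$\frac{1}{k + b} = \frac{1}{666 + \frac{128357}{64178}} = \frac{1}{\frac{42870905}{64178}} = \frac{64178}{42870905}$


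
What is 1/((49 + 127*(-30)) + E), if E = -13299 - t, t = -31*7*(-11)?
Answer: -1/19447 ≈ -5.1422e-5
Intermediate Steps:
t = 2387 (t = -217*(-11) = 2387)
E = -15686 (E = -13299 - 1*2387 = -13299 - 2387 = -15686)
1/((49 + 127*(-30)) + E) = 1/((49 + 127*(-30)) - 15686) = 1/((49 - 3810) - 15686) = 1/(-3761 - 15686) = 1/(-19447) = -1/19447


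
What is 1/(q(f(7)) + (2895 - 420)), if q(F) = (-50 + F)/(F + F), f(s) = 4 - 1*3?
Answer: 2/4901 ≈ 0.00040808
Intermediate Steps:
f(s) = 1 (f(s) = 4 - 3 = 1)
q(F) = (-50 + F)/(2*F) (q(F) = (-50 + F)/((2*F)) = (-50 + F)*(1/(2*F)) = (-50 + F)/(2*F))
1/(q(f(7)) + (2895 - 420)) = 1/((½)*(-50 + 1)/1 + (2895 - 420)) = 1/((½)*1*(-49) + 2475) = 1/(-49/2 + 2475) = 1/(4901/2) = 2/4901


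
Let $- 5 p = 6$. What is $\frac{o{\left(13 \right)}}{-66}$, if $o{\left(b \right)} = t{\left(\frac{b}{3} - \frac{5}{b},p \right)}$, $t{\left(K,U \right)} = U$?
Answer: $\frac{1}{55} \approx 0.018182$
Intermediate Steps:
$p = - \frac{6}{5}$ ($p = \left(- \frac{1}{5}\right) 6 = - \frac{6}{5} \approx -1.2$)
$o{\left(b \right)} = - \frac{6}{5}$
$\frac{o{\left(13 \right)}}{-66} = - \frac{6}{5 \left(-66\right)} = \left(- \frac{6}{5}\right) \left(- \frac{1}{66}\right) = \frac{1}{55}$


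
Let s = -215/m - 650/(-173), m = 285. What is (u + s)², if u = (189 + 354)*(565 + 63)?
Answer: 11307549898793703025/97239321 ≈ 1.1629e+11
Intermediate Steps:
u = 341004 (u = 543*628 = 341004)
s = 29611/9861 (s = -215/285 - 650/(-173) = -215*1/285 - 650*(-1/173) = -43/57 + 650/173 = 29611/9861 ≈ 3.0028)
(u + s)² = (341004 + 29611/9861)² = (3362670055/9861)² = 11307549898793703025/97239321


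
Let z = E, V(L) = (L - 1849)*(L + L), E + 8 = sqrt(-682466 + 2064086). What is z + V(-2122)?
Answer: 16852916 + 2*sqrt(345405) ≈ 1.6854e+7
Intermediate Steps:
E = -8 + 2*sqrt(345405) (E = -8 + sqrt(-682466 + 2064086) = -8 + sqrt(1381620) = -8 + 2*sqrt(345405) ≈ 1167.4)
V(L) = 2*L*(-1849 + L) (V(L) = (-1849 + L)*(2*L) = 2*L*(-1849 + L))
z = -8 + 2*sqrt(345405) ≈ 1167.4
z + V(-2122) = (-8 + 2*sqrt(345405)) + 2*(-2122)*(-1849 - 2122) = (-8 + 2*sqrt(345405)) + 2*(-2122)*(-3971) = (-8 + 2*sqrt(345405)) + 16852924 = 16852916 + 2*sqrt(345405)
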